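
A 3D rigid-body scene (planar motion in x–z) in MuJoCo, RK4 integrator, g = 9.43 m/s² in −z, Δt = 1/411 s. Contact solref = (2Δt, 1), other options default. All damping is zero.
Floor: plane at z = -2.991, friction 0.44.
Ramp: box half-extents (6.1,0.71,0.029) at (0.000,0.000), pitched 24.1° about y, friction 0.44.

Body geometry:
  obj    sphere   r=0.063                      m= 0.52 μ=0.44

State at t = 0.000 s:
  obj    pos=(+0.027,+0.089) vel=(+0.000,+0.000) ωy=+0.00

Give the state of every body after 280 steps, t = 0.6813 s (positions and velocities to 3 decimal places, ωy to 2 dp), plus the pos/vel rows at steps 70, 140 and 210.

State at t = 0.6813 s:
  obj    pos=(+0.610,-0.172) vel=(+1.710,-0.765) ωy=+29.74

Key-timestep trajectory:
   step    t(s)  obj.x    obj.z    obj.vx   obj.vz 
     70  0.1703   +0.063  +0.072  +0.428  -0.191
    140  0.3406   +0.173  +0.024  +0.855  -0.383
    210  0.5109   +0.355  -0.058  +1.283  -0.574


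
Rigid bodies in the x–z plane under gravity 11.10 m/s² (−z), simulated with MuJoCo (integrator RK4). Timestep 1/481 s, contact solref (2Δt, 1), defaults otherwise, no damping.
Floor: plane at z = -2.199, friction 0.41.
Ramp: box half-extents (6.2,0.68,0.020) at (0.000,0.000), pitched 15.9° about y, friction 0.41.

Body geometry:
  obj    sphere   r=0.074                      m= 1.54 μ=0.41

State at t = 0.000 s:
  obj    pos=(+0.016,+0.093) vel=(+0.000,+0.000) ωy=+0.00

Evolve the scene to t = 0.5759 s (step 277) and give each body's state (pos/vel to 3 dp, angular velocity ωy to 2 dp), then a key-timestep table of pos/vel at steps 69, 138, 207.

State at t = 0.5759 s:
  obj    pos=(+0.362,-0.006) vel=(+1.203,-0.343) ωy=+16.90

Key-timestep trajectory:
   step    t(s)  obj.x    obj.z    obj.vx   obj.vz 
     69  0.1435   +0.038  +0.087  +0.300  -0.085
    138  0.2869   +0.102  +0.069  +0.599  -0.171
    207  0.4304   +0.210  +0.038  +0.899  -0.256


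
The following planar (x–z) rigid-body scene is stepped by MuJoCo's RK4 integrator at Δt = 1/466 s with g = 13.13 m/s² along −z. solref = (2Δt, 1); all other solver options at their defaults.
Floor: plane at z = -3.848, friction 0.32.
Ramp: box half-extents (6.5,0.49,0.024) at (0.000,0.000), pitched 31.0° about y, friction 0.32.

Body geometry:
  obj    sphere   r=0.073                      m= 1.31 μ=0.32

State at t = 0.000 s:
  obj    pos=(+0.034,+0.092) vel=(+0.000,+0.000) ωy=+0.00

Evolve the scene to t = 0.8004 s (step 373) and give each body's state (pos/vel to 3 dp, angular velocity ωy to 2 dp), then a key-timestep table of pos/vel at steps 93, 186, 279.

State at t = 0.8004 s:
  obj    pos=(+1.361,-0.704) vel=(+3.314,-1.991) ωy=+52.96

Key-timestep trajectory:
   step    t(s)  obj.x    obj.z    obj.vx   obj.vz 
     93  0.1996   +0.117  +0.043  +0.826  -0.497
    186  0.3991   +0.364  -0.106  +1.653  -0.993
    279  0.5987   +0.776  -0.353  +2.479  -1.490


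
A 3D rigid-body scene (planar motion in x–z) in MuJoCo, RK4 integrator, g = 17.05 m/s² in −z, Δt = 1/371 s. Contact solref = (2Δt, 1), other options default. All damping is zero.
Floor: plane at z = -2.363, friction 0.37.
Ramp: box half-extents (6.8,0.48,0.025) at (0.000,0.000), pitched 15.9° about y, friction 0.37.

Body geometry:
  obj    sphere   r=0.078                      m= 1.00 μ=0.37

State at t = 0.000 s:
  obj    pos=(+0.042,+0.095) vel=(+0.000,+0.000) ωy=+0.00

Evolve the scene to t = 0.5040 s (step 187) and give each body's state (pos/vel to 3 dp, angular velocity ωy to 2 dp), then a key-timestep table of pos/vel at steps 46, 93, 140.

State at t = 0.5040 s:
  obj    pos=(+0.450,-0.021) vel=(+1.617,-0.461) ωy=+21.56

Key-timestep trajectory:
   step    t(s)  obj.x    obj.z    obj.vx   obj.vz 
     46  0.1240   +0.067  +0.088  +0.398  -0.113
     93  0.2507   +0.143  +0.066  +0.804  -0.229
    140  0.3774   +0.271  +0.030  +1.211  -0.345


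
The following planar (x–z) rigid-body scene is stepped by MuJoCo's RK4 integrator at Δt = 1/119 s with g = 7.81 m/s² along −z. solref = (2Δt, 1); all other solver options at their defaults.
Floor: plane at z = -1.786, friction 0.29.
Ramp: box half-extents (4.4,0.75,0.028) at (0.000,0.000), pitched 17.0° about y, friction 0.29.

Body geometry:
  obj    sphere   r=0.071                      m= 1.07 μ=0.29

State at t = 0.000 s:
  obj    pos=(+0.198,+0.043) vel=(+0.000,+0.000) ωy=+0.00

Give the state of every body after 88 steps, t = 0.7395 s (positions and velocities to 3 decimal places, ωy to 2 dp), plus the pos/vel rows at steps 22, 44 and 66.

State at t = 0.7395 s:
  obj    pos=(+0.625,-0.087) vel=(+1.154,-0.353) ωy=+16.98

Key-timestep trajectory:
   step    t(s)  obj.x    obj.z    obj.vx   obj.vz 
     22  0.1849   +0.225  +0.035  +0.288  -0.088
     44  0.3697   +0.305  +0.010  +0.577  -0.176
     66  0.5546   +0.438  -0.030  +0.865  -0.265


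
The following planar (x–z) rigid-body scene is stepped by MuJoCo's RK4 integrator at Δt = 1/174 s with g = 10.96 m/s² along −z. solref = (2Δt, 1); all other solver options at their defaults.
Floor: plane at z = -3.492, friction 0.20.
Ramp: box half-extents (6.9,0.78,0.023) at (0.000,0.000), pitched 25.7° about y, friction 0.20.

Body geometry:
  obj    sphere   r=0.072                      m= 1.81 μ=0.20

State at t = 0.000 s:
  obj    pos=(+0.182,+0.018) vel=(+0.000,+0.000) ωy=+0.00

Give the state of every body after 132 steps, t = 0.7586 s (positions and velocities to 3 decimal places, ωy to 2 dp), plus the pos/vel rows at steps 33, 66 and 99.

State at t = 0.7586 s:
  obj    pos=(+1.062,-0.406) vel=(+2.321,-1.117) ωy=+35.76

Key-timestep trajectory:
   step    t(s)  obj.x    obj.z    obj.vx   obj.vz 
     33  0.1897   +0.237  -0.009  +0.580  -0.279
     66  0.3793   +0.402  -0.088  +1.161  -0.559
     99  0.5690   +0.677  -0.221  +1.741  -0.838


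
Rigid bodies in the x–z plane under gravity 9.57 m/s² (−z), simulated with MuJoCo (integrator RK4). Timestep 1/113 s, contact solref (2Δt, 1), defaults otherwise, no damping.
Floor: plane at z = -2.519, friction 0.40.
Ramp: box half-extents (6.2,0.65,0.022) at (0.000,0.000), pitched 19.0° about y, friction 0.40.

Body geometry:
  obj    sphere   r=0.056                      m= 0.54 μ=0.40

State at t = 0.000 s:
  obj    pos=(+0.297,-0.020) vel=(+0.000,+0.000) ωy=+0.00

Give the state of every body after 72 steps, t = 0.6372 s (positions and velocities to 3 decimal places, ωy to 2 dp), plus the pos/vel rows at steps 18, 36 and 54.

State at t = 0.6372 s:
  obj    pos=(+0.724,-0.167) vel=(+1.341,-0.462) ωy=+25.31

Key-timestep trajectory:
   step    t(s)  obj.x    obj.z    obj.vx   obj.vz 
     18  0.1593   +0.324  -0.029  +0.335  -0.115
     36  0.3186   +0.404  -0.057  +0.671  -0.231
     54  0.4779   +0.537  -0.103  +1.006  -0.346


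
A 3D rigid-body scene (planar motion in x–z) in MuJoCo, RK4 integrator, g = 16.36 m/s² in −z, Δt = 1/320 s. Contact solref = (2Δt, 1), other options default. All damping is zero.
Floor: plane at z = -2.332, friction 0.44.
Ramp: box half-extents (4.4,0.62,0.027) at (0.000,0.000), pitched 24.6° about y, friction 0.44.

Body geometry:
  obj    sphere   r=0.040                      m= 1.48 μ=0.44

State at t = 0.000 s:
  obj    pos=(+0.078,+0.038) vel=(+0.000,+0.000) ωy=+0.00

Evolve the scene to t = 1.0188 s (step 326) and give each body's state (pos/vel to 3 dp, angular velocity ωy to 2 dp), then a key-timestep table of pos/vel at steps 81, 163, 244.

State at t = 1.0188 s:
  obj    pos=(+2.373,-1.013) vel=(+4.506,-2.063) ωy=+123.88

Key-timestep trajectory:
   step    t(s)  obj.x    obj.z    obj.vx   obj.vz 
     81  0.2531   +0.220  -0.027  +1.120  -0.513
    163  0.5094   +0.652  -0.225  +2.253  -1.032
    244  0.7625   +1.364  -0.551  +3.373  -1.544


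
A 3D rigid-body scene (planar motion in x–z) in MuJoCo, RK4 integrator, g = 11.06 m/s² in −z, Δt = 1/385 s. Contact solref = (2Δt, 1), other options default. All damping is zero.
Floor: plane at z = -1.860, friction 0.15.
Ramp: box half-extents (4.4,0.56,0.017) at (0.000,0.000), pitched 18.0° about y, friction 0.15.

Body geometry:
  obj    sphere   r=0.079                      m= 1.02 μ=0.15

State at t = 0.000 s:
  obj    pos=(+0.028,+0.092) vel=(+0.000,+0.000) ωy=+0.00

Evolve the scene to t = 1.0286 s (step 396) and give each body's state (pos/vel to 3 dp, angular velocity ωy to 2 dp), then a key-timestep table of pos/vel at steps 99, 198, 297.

State at t = 1.0286 s:
  obj    pos=(+1.256,-0.307) vel=(+2.388,-0.776) ωy=+31.78

Key-timestep trajectory:
   step    t(s)  obj.x    obj.z    obj.vx   obj.vz 
     99  0.2571   +0.105  +0.067  +0.597  -0.194
    198  0.5143   +0.335  -0.008  +1.194  -0.388
    297  0.7714   +0.719  -0.133  +1.791  -0.582


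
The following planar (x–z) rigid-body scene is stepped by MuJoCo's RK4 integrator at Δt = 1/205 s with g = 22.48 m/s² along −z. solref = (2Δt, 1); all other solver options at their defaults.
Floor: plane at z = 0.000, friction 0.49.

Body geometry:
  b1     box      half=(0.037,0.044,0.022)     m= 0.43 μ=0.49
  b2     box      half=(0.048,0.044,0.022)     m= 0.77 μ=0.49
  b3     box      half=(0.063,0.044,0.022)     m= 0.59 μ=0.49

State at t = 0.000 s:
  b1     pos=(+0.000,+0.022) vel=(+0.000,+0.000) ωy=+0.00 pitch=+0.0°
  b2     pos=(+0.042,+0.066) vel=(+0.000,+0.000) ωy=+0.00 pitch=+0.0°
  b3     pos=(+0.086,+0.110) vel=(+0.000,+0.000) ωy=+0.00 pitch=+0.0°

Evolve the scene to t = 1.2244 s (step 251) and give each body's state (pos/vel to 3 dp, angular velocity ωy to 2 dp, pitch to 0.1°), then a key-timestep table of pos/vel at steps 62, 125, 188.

State at t = 1.2244 s:
  b1     pos=(-0.003,+0.022) vel=(-0.002,+0.000) ωy=+0.00 pitch=+0.0°
  b2     pos=(+0.056,+0.051) vel=(-0.001,-0.001) ωy=-0.04 pitch=+51.4°
  b3     pos=(+0.120,+0.058) vel=(-0.001,-0.001) ωy=-0.02 pitch=+41.8°

Key-timestep trajectory:
   step    t(s)  b1.x    b1.z    b1.vx   b1.vz   b2.x    b2.z    b2.vx   b2.vz   b3.x    b3.z    b3.vx   b3.vz 
     62  0.3024   -0.001  +0.022  -0.002  +0.000   +0.058  +0.052  -0.001  -0.001   +0.121  +0.059  +0.000  -0.001
    125  0.6098   -0.002  +0.022  -0.002  +0.000   +0.057  +0.052  -0.001  -0.001   +0.120  +0.059  -0.001  -0.001
    188  0.9171   -0.002  +0.022  -0.002  +0.000   +0.057  +0.051  -0.001  -0.001   +0.120  +0.059  -0.001  -0.001


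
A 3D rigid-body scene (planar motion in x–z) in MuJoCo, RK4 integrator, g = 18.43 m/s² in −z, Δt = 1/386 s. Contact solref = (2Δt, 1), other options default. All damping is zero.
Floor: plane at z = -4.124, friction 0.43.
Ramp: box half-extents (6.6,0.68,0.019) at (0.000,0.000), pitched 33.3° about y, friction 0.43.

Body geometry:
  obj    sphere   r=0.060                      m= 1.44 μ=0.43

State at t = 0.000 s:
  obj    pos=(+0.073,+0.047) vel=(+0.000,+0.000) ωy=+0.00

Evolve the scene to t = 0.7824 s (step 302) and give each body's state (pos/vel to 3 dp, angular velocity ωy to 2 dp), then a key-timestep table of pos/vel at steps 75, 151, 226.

State at t = 0.7824 s:
  obj    pos=(+1.922,-1.168) vel=(+4.726,-3.105) ωy=+94.23

Key-timestep trajectory:
   step    t(s)  obj.x    obj.z    obj.vx   obj.vz 
     75  0.1943   +0.187  -0.028  +1.174  -0.771
    151  0.3912   +0.535  -0.257  +2.363  -1.552
    226  0.5855   +1.108  -0.634  +3.537  -2.323


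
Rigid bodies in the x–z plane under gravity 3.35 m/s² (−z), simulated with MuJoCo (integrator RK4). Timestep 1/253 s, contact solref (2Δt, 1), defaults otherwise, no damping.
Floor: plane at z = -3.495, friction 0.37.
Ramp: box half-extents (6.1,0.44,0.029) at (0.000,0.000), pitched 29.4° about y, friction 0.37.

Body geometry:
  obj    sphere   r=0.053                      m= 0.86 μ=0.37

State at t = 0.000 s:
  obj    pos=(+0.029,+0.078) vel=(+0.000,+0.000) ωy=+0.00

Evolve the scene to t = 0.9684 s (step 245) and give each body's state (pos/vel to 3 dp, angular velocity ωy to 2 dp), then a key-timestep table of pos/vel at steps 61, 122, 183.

State at t = 0.9684 s:
  obj    pos=(+0.509,-0.193) vel=(+0.991,-0.558) ωy=+21.46

Key-timestep trajectory:
   step    t(s)  obj.x    obj.z    obj.vx   obj.vz 
     61  0.2411   +0.059  +0.061  +0.247  -0.139
    122  0.4822   +0.148  +0.011  +0.494  -0.278
    183  0.7233   +0.297  -0.073  +0.740  -0.417


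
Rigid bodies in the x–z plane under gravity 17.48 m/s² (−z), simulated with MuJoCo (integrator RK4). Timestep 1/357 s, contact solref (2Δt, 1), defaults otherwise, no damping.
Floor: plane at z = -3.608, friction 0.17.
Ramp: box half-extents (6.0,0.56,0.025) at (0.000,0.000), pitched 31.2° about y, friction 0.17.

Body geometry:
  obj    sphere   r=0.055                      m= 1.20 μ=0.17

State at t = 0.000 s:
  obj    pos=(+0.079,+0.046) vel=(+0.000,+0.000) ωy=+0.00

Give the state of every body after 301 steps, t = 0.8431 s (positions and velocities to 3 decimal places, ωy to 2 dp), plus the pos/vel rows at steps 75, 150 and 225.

State at t = 0.8431 s:
  obj    pos=(+2.061,-1.155) vel=(+4.699,-2.846) ωy=+97.30

Key-timestep trajectory:
   step    t(s)  obj.x    obj.z    obj.vx   obj.vz 
     75  0.2101   +0.202  -0.029  +1.175  -0.704
    150  0.4202   +0.571  -0.253  +2.339  -1.430
    225  0.6303   +1.187  -0.625  +3.511  -2.134


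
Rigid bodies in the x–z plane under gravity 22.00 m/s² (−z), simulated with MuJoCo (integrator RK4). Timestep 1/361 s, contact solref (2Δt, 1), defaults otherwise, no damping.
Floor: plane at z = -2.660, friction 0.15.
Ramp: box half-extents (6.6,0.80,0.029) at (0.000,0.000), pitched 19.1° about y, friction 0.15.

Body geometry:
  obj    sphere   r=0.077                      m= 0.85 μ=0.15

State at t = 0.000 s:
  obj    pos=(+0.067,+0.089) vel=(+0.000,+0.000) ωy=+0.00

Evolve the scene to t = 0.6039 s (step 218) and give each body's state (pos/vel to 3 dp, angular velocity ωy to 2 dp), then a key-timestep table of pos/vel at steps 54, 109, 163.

State at t = 0.6039 s:
  obj    pos=(+0.953,-0.218) vel=(+2.934,-1.016) ωy=+40.32

Key-timestep trajectory:
   step    t(s)  obj.x    obj.z    obj.vx   obj.vz 
     54  0.1496   +0.121  +0.070  +0.727  -0.252
    109  0.3019   +0.289  +0.012  +1.467  -0.508
    163  0.4515   +0.562  -0.083  +2.194  -0.760


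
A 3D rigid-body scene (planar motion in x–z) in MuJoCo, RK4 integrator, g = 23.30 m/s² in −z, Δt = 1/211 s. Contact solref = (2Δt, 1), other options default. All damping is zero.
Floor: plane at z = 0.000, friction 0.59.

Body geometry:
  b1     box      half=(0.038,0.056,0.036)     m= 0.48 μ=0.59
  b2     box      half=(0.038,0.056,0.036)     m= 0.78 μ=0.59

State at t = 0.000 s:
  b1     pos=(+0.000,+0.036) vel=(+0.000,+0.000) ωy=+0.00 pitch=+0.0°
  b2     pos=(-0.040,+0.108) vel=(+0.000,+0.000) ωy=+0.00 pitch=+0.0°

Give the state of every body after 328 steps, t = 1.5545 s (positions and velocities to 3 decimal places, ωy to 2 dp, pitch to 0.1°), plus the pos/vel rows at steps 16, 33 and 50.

State at t = 1.5545 s:
  b1     pos=(+0.000,+0.036) vel=(+0.000,+0.000) ωy=+0.00 pitch=+0.0°
  b2     pos=(-0.085,+0.038) vel=(+0.000,+0.000) ωy=+0.00 pitch=-90.0°

Key-timestep trajectory:
   step    t(s)  b1.x    b1.z    b1.vx   b1.vz   b2.x    b2.z    b2.vx   b2.vz 
     16  0.0758   +0.000  +0.036  +0.000  +0.000   -0.043  +0.108  -0.081  -0.010
     33  0.1564   +0.000  +0.036  +0.001  +0.000   -0.058  +0.102  -0.344  -0.226
     50  0.2370   +0.000  +0.036  +0.000  +0.000   -0.087  +0.034  +0.106  -0.182


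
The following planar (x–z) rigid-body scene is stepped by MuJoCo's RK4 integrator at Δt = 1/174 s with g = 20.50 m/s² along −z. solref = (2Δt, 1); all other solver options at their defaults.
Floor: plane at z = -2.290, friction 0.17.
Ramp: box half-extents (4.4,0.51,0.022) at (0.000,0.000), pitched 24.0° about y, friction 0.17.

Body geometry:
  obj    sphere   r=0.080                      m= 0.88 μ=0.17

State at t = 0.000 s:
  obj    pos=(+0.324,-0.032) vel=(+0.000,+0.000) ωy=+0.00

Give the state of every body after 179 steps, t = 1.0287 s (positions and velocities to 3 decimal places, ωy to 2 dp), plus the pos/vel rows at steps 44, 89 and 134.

State at t = 1.0287 s:
  obj    pos=(+3.203,-1.315) vel=(+5.598,-2.492) ωy=+76.56

Key-timestep trajectory:
   step    t(s)  obj.x    obj.z    obj.vx   obj.vz 
     44  0.2529   +0.498  -0.110  +1.376  -0.613
     89  0.5115   +1.036  -0.350  +2.783  -1.239
    134  0.7701   +1.938  -0.751  +4.191  -1.866


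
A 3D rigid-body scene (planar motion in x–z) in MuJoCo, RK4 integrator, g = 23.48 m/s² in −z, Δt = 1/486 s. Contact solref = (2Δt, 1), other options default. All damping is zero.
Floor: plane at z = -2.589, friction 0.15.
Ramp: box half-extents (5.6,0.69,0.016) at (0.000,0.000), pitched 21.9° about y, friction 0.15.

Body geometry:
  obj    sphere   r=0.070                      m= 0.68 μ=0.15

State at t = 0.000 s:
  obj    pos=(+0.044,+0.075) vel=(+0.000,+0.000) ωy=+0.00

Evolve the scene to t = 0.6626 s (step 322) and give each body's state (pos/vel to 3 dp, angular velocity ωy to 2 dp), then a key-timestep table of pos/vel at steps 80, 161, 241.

State at t = 0.6626 s:
  obj    pos=(+1.318,-0.437) vel=(+3.846,-1.546) ωy=+59.20

Key-timestep trajectory:
   step    t(s)  obj.x    obj.z    obj.vx   obj.vz 
     80  0.1646   +0.123  +0.043  +0.956  -0.384
    161  0.3313   +0.363  -0.053  +1.923  -0.773
    241  0.4959   +0.758  -0.212  +2.878  -1.157


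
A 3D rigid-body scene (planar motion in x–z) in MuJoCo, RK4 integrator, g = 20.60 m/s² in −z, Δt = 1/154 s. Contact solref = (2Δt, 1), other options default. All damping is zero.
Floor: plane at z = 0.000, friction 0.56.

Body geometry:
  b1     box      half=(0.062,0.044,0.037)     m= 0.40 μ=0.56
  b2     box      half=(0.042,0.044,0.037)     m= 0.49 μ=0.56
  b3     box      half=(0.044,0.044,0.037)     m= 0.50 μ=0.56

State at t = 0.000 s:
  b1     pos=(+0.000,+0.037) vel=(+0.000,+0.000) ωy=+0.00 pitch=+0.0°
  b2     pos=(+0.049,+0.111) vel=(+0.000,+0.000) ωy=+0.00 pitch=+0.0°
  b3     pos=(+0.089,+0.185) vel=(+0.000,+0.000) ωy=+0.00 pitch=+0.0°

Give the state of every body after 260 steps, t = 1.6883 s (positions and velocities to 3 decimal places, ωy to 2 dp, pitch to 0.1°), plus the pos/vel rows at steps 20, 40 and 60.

State at t = 1.6883 s:
  b1     pos=(+0.000,+0.037) vel=(+0.000,+0.000) ωy=+0.00 pitch=+0.0°
  b2     pos=(+0.109,+0.042) vel=(+0.000,+0.000) ωy=+0.00 pitch=+90.0°
  b3     pos=(+0.213,+0.044) vel=(+0.000,+0.000) ωy=+0.00 pitch=+90.0°

Key-timestep trajectory:
   step    t(s)  b1.x    b1.z    b1.vx   b1.vz   b2.x    b2.z    b2.vx   b2.vz   b3.x    b3.z    b3.vx   b3.vz 
     20  0.1299   +0.000  +0.037  -0.002  +0.000   +0.057  +0.113  +0.145  +0.022   +0.111  +0.177  +0.397  -0.194
     40  0.2597   +0.000  +0.037  +0.000  +0.000   +0.100  +0.082  +0.458  -1.034   +0.195  +0.057  +0.735  -2.087
     60  0.3896   +0.000  +0.037  +0.000  +0.000   +0.109  +0.042  -0.001  +0.004   +0.219  +0.048  -0.264  -0.226


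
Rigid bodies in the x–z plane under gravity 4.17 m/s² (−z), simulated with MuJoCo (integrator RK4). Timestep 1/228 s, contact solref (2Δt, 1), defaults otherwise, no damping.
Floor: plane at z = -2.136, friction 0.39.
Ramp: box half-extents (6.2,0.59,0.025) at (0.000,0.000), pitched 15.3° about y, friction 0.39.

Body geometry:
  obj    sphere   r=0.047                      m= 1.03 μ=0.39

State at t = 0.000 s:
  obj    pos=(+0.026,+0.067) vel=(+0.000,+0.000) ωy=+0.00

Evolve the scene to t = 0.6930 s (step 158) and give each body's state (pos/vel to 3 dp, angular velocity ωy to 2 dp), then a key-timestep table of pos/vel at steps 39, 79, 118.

State at t = 0.6930 s:
  obj    pos=(+0.208,+0.018) vel=(+0.525,-0.144) ωy=+11.59

Key-timestep trajectory:
   step    t(s)  obj.x    obj.z    obj.vx   obj.vz 
     39  0.1711   +0.037  +0.064  +0.130  -0.035
     79  0.3465   +0.072  +0.055  +0.263  -0.072
    118  0.5175   +0.128  +0.040  +0.392  -0.107


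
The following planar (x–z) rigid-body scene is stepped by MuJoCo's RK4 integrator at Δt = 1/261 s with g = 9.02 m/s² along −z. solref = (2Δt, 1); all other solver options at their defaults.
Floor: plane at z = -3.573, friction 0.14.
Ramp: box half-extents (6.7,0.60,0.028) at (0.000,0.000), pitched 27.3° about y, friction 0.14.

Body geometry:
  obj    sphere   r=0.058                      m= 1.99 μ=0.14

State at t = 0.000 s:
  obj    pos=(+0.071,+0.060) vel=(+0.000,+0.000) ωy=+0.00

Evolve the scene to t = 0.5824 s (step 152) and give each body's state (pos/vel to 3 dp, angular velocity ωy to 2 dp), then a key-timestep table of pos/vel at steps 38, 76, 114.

State at t = 0.5824 s:
  obj    pos=(+0.526,-0.175) vel=(+1.561,-0.806) ωy=+28.14

Key-timestep trajectory:
   step    t(s)  obj.x    obj.z    obj.vx   obj.vz 
     38  0.1456   +0.100  +0.045  +0.392  -0.198
     76  0.2912   +0.185  +0.001  +0.779  -0.408
    114  0.4368   +0.327  -0.072  +1.173  -0.598


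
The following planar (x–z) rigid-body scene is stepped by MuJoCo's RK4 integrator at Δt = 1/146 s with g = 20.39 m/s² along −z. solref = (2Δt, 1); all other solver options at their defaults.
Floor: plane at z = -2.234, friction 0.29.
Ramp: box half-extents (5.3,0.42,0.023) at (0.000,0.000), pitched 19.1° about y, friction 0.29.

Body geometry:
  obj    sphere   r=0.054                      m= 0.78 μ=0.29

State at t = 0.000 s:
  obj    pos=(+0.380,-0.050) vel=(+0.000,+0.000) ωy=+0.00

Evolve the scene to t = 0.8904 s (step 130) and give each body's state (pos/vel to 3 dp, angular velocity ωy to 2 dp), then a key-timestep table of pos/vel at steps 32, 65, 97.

State at t = 0.8904 s:
  obj    pos=(+2.165,-0.668) vel=(+4.010,-1.388) ωy=+78.56

Key-timestep trajectory:
   step    t(s)  obj.x    obj.z    obj.vx   obj.vz 
     32  0.2192   +0.488  -0.088  +0.987  -0.342
     65  0.4452   +0.826  -0.205  +2.005  -0.694
     97  0.6644   +1.374  -0.394  +2.992  -1.036


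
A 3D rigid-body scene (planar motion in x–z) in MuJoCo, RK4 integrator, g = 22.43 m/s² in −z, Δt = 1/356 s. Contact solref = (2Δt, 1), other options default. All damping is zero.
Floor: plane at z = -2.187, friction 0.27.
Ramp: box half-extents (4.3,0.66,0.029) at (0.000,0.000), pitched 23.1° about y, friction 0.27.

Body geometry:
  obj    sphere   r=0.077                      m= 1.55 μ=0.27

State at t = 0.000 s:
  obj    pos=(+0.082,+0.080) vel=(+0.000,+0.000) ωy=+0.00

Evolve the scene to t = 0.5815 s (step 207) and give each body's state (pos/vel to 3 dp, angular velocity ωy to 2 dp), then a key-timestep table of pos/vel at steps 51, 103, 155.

State at t = 0.5815 s:
  obj    pos=(+1.060,-0.337) vel=(+3.362,-1.434) ωy=+47.46

Key-timestep trajectory:
   step    t(s)  obj.x    obj.z    obj.vx   obj.vz 
     51  0.1433   +0.141  +0.055  +0.828  -0.353
    103  0.2893   +0.324  -0.023  +1.673  -0.714
    155  0.4354   +0.630  -0.154  +2.518  -1.074


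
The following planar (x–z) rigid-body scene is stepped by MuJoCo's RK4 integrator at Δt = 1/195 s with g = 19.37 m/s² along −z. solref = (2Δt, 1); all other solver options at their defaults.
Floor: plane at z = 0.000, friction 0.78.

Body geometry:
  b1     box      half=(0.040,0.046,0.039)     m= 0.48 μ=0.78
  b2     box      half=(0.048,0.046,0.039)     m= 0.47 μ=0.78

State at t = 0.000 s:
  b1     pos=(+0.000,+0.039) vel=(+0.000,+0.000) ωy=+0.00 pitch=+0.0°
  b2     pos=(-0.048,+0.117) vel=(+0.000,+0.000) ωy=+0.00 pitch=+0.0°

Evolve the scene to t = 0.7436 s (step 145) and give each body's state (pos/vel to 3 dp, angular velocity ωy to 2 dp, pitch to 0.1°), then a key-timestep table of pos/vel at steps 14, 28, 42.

State at t = 0.7436 s:
  b1     pos=(+0.000,+0.039) vel=(+0.000,+0.000) ωy=+0.00 pitch=+0.0°
  b2     pos=(-0.093,+0.048) vel=(+0.000,+0.000) ωy=+0.00 pitch=-90.0°

Key-timestep trajectory:
   step    t(s)  b1.x    b1.z    b1.vx   b1.vz   b2.x    b2.z    b2.vx   b2.vz 
     14  0.0718   +0.000  +0.039  +0.001  +0.000   -0.054  +0.115  -0.179  -0.064
     28  0.1436   +0.000  +0.039  +0.000  +0.001   -0.075  +0.098  -0.367  -0.602
     42  0.2154   +0.000  +0.039  +0.000  +0.000   -0.096  +0.045  +0.103  +0.213


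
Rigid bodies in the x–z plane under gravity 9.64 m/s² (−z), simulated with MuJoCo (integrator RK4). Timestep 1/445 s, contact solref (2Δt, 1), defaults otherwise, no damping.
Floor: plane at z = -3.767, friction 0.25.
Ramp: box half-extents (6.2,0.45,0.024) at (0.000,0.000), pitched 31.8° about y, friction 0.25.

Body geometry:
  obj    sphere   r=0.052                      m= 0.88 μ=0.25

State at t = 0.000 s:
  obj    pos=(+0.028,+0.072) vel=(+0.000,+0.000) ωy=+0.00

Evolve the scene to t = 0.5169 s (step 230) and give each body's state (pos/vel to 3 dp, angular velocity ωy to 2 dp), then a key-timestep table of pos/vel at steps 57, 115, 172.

State at t = 0.5169 s:
  obj    pos=(+0.440,-0.183) vel=(+1.594,-0.988) ωy=+36.06

Key-timestep trajectory:
   step    t(s)  obj.x    obj.z    obj.vx   obj.vz 
     57  0.1281   +0.053  +0.056  +0.395  -0.245
    115  0.2584   +0.131  +0.008  +0.797  -0.494
    172  0.3865   +0.258  -0.071  +1.192  -0.739


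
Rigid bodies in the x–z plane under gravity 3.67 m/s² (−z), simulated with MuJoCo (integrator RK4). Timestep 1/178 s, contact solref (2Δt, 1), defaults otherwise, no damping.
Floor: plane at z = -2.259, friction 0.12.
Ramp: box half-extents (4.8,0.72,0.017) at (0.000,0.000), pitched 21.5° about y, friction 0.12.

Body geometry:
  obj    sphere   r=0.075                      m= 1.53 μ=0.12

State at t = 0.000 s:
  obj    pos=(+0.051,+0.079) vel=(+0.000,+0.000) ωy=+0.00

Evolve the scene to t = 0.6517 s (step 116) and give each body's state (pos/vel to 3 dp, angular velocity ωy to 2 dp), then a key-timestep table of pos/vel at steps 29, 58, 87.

State at t = 0.6517 s:
  obj    pos=(+0.241,+0.004) vel=(+0.583,-0.230) ωy=+8.34

Key-timestep trajectory:
   step    t(s)  obj.x    obj.z    obj.vx   obj.vz 
     29  0.1629   +0.063  +0.074  +0.146  -0.057
     58  0.3258   +0.098  +0.060  +0.291  -0.115
     87  0.4888   +0.158  +0.037  +0.437  -0.172


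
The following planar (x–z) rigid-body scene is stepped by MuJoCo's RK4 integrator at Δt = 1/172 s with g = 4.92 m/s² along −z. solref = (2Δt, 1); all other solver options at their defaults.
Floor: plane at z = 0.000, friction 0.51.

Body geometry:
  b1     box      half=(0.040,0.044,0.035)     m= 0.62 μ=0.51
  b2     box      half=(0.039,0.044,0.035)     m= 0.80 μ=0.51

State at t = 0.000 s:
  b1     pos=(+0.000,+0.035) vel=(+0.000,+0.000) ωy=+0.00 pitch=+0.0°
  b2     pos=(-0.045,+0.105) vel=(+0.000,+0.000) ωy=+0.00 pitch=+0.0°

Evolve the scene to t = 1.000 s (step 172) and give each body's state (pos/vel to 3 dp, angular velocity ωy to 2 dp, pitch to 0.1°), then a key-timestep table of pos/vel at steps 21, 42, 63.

State at t = 1.000 s:
  b1     pos=(+0.000,+0.035) vel=(+0.000,+0.000) ωy=+0.00 pitch=+0.0°
  b2     pos=(-0.087,+0.039) vel=(+0.000,+0.000) ωy=+0.00 pitch=-90.0°

Key-timestep trajectory:
   step    t(s)  b1.x    b1.z    b1.vx   b1.vz   b2.x    b2.z    b2.vx   b2.vz 
     21  0.1221   +0.000  +0.035  +0.000  +0.000   -0.048  +0.104  -0.058  -0.014
     42  0.2442   +0.000  +0.035  +0.000  +0.000   -0.061  +0.098  -0.155  -0.121
     63  0.3663   +0.000  +0.035  +0.000  +0.000   -0.083  +0.059  -0.185  -0.605


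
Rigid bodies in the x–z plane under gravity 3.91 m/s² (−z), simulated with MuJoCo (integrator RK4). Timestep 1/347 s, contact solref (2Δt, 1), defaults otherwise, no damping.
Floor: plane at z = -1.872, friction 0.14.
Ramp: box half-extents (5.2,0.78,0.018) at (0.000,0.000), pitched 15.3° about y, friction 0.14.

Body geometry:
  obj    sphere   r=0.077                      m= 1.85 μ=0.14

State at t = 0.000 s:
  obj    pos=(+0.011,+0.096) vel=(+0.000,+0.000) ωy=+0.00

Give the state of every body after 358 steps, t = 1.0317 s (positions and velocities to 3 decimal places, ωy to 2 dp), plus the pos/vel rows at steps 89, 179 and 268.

State at t = 1.0317 s:
  obj    pos=(+0.389,-0.008) vel=(+0.733,-0.201) ωy=+9.87

Key-timestep trajectory:
   step    t(s)  obj.x    obj.z    obj.vx   obj.vz 
     89  0.2565   +0.034  +0.089  +0.182  -0.050
    179  0.5159   +0.106  +0.070  +0.367  -0.100
    268  0.7723   +0.223  +0.037  +0.549  -0.150


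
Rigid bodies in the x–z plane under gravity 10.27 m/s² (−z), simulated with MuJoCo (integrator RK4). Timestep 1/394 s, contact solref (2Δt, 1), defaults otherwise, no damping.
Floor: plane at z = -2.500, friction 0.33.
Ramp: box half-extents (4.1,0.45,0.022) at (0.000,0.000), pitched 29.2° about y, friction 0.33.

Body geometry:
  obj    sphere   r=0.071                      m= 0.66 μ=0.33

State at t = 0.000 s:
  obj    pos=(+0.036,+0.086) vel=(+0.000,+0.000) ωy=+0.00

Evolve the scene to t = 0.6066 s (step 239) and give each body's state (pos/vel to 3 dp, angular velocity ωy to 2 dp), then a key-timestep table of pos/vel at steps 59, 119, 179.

State at t = 0.6066 s:
  obj    pos=(+0.611,-0.235) vel=(+1.895,-1.059) ωy=+30.57

Key-timestep trajectory:
   step    t(s)  obj.x    obj.z    obj.vx   obj.vz 
     59  0.1497   +0.071  +0.067  +0.468  -0.261
    119  0.3020   +0.179  +0.007  +0.944  -0.527
    179  0.4543   +0.359  -0.094  +1.419  -0.793


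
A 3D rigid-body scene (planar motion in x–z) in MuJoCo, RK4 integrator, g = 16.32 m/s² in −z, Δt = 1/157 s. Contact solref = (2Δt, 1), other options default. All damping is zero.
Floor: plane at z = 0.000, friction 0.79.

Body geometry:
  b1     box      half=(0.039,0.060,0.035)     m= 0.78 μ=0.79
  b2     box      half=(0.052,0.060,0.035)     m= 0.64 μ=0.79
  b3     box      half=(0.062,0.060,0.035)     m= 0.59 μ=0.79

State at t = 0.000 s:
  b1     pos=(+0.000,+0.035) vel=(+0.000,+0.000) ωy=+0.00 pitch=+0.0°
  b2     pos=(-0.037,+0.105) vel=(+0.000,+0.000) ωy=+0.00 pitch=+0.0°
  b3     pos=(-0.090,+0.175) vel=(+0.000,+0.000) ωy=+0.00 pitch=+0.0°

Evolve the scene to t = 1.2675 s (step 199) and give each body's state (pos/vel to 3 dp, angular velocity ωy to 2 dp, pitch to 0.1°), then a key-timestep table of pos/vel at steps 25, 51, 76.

State at t = 1.2675 s:
  b1     pos=(+0.000,+0.035) vel=(+0.000,+0.000) ωy=+0.00 pitch=+0.0°
  b2     pos=(-0.082,+0.052) vel=(+0.000,+0.000) ωy=+0.00 pitch=-90.0°
  b3     pos=(-0.303,+0.035) vel=(+0.000,+0.000) ωy=+0.00 pitch=+180.0°

Key-timestep trajectory:
   step    t(s)  b1.x    b1.z    b1.vx   b1.vz   b2.x    b2.z    b2.vx   b2.vz   b3.x    b3.z    b3.vx   b3.vz 
     25  0.1592   +0.000  +0.035  +0.001  +0.001   -0.060  +0.098  -0.323  -0.240   -0.148  +0.116  -0.607  -1.136
     51  0.3248   +0.000  +0.035  +0.000  +0.000   -0.082  +0.052  -0.003  +0.004   -0.230  +0.071  -0.243  +0.015
     76  0.4841   +0.000  +0.035  +0.000  +0.000   -0.082  +0.052  +0.000  +0.000   -0.273  +0.062  -0.446  -0.240


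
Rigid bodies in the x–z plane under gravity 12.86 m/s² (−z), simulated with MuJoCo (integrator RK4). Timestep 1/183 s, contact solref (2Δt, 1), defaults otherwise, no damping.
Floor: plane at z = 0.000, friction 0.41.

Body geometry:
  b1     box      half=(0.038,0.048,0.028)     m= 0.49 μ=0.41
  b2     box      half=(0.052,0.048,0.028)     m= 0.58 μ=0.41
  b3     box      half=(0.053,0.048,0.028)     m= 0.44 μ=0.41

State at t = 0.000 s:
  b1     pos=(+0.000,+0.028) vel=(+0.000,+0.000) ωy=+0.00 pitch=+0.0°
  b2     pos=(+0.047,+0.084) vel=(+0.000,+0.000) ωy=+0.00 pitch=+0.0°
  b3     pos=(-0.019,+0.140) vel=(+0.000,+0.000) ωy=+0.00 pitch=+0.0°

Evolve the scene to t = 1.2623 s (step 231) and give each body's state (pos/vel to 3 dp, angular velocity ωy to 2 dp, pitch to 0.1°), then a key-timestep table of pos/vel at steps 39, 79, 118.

State at t = 1.2623 s:
  b1     pos=(+0.000,+0.028) vel=(+0.000,+0.000) ωy=+0.00 pitch=+0.0°
  b2     pos=(+0.100,+0.052) vel=(+0.000,+0.000) ωy=+0.00 pitch=+90.0°
  b3     pos=(-0.188,+0.028) vel=(+0.000,+0.000) ωy=+0.00 pitch=+180.0°

Key-timestep trajectory:
   step    t(s)  b1.x    b1.z    b1.vx   b1.vz   b2.x    b2.z    b2.vx   b2.vz   b3.x    b3.z    b3.vx   b3.vz 
     39  0.2131   +0.000  +0.028  +0.000  +0.001   +0.055  +0.080  +0.170  -0.134   -0.077  +0.056  -0.527  -0.394
     79  0.4317   +0.000  +0.028  +0.000  +0.000   +0.113  +0.057  +0.088  +0.026   -0.145  +0.058  -0.256  -0.063
    118  0.6448   +0.000  +0.028  +0.000  +0.000   +0.095  +0.054  +0.040  -0.015   -0.188  +0.028  +0.000  +0.000


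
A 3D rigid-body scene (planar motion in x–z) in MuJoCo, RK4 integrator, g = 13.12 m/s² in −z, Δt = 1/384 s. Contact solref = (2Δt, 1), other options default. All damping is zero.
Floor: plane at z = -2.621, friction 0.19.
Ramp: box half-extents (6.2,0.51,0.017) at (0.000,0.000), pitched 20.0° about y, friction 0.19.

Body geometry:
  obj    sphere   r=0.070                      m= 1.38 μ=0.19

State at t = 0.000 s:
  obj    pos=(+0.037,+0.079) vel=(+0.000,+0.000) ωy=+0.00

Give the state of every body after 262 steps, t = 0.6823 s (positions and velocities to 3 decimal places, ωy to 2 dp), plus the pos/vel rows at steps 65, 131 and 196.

State at t = 0.6823 s:
  obj    pos=(+0.738,-0.176) vel=(+2.055,-0.748) ωy=+31.24

Key-timestep trajectory:
   step    t(s)  obj.x    obj.z    obj.vx   obj.vz 
     65  0.1693   +0.080  +0.063  +0.510  -0.186
    131  0.3411   +0.212  +0.015  +1.028  -0.374
    196  0.5104   +0.429  -0.064  +1.537  -0.560


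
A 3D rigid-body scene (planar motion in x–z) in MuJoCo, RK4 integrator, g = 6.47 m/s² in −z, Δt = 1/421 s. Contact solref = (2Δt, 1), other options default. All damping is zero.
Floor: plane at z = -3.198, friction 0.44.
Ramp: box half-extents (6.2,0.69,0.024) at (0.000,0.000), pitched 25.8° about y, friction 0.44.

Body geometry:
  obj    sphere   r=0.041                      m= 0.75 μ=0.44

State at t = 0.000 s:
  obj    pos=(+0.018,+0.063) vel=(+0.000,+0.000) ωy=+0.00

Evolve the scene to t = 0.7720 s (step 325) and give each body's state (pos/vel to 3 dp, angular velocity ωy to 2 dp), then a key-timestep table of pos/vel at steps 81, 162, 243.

State at t = 0.7720 s:
  obj    pos=(+0.558,-0.197) vel=(+1.398,-0.676) ωy=+37.87

Key-timestep trajectory:
   step    t(s)  obj.x    obj.z    obj.vx   obj.vz 
     81  0.1924   +0.052  +0.047  +0.348  -0.168
    162  0.3848   +0.152  -0.001  +0.697  -0.337
    243  0.5772   +0.320  -0.082  +1.045  -0.505


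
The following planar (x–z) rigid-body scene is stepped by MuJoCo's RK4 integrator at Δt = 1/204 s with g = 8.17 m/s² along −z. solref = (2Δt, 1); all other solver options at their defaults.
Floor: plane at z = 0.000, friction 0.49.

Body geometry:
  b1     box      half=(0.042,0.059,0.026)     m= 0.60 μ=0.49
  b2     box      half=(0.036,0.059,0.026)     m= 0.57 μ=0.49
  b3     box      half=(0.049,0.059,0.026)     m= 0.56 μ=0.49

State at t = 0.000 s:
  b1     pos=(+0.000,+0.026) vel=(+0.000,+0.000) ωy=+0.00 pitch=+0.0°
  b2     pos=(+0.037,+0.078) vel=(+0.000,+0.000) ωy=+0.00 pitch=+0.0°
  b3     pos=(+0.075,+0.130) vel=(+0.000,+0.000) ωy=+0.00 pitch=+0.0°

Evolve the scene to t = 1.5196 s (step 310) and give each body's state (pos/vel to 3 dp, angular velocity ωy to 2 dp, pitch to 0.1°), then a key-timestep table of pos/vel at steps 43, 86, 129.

State at t = 1.5196 s:
  b1     pos=(+0.000,+0.026) vel=(+0.000,+0.000) ωy=+0.00 pitch=+0.0°
  b2     pos=(+0.077,+0.036) vel=(+0.000,+0.000) ωy=+0.00 pitch=+90.0°
  b3     pos=(+0.240,+0.026) vel=(+0.000,+0.000) ωy=+0.00 pitch=+180.0°

Key-timestep trajectory:
   step    t(s)  b1.x    b1.z    b1.vx   b1.vz   b2.x    b2.z    b2.vx   b2.vz   b3.x    b3.z    b3.vx   b3.vz 
     43  0.2108   +0.000  +0.026  +0.000  +0.000   +0.055  +0.075  +0.202  -0.122   +0.119  +0.089  +0.362  -0.654
     86  0.4216   +0.000  +0.026  +0.000  +0.000   +0.077  +0.036  +0.000  +0.002   +0.180  +0.055  +0.130  +0.024
    129  0.6324   +0.000  +0.026  +0.000  +0.000   +0.077  +0.036  +0.000  +0.000   +0.204  +0.053  +0.174  -0.064


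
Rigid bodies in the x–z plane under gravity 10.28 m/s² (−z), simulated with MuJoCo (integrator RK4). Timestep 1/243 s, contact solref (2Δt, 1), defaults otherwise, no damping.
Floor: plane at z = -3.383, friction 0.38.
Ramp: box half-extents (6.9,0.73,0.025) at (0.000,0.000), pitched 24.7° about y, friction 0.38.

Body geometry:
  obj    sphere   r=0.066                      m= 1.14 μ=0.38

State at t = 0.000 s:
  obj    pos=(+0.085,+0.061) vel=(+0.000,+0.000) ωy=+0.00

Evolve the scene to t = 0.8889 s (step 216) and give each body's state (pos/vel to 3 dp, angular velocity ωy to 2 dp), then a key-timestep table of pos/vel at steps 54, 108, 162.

State at t = 0.8889 s:
  obj    pos=(+1.186,-0.446) vel=(+2.478,-1.140) ωy=+41.32

Key-timestep trajectory:
   step    t(s)  obj.x    obj.z    obj.vx   obj.vz 
     54  0.2222   +0.154  +0.029  +0.620  -0.285
    108  0.4444   +0.360  -0.066  +1.239  -0.570
    162  0.6667   +0.705  -0.224  +1.859  -0.855


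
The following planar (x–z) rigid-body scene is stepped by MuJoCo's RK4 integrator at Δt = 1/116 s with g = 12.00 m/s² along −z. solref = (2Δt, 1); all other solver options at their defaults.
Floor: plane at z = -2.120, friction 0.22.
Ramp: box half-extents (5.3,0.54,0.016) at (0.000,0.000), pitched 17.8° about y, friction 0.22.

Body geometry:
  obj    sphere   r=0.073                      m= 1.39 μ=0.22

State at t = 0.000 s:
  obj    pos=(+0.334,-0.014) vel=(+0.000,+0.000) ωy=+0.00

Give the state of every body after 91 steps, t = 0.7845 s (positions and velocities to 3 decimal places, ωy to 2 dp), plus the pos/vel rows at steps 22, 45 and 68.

State at t = 0.7845 s:
  obj    pos=(+1.102,-0.260) vel=(+1.957,-0.628) ωy=+28.15

Key-timestep trajectory:
   step    t(s)  obj.x    obj.z    obj.vx   obj.vz 
     22  0.1897   +0.379  -0.028  +0.473  -0.152
     45  0.3879   +0.522  -0.074  +0.968  -0.311
     68  0.5862   +0.763  -0.151  +1.463  -0.470


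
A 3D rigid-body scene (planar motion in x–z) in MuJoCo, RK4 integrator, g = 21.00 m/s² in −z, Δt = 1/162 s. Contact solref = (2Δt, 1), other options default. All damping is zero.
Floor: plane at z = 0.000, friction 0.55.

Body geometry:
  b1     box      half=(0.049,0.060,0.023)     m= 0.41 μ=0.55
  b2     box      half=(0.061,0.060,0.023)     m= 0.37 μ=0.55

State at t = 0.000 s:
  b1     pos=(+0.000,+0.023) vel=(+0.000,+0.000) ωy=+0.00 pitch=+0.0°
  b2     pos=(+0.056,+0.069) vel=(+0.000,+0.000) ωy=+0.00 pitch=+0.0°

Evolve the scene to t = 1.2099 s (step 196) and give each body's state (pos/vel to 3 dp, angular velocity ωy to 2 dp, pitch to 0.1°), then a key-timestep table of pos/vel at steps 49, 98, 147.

State at t = 1.2099 s:
  b1     pos=(-0.001,+0.023) vel=(-0.001,+0.000) ωy=+0.00 pitch=+0.0°
  b2     pos=(+0.069,+0.058) vel=(+0.001,-0.001) ωy=-0.03 pitch=+41.6°

Key-timestep trajectory:
   step    t(s)  b1.x    b1.z    b1.vx   b1.vz   b2.x    b2.z    b2.vx   b2.vz 
     49  0.3025   +0.000  +0.023  -0.001  +0.000   +0.069  +0.059  -0.002  +0.001
     98  0.6049   +0.000  +0.023  -0.001  +0.000   +0.069  +0.058  +0.001  -0.001
    147  0.9074   -0.001  +0.023  -0.001  +0.000   +0.069  +0.058  +0.001  -0.001


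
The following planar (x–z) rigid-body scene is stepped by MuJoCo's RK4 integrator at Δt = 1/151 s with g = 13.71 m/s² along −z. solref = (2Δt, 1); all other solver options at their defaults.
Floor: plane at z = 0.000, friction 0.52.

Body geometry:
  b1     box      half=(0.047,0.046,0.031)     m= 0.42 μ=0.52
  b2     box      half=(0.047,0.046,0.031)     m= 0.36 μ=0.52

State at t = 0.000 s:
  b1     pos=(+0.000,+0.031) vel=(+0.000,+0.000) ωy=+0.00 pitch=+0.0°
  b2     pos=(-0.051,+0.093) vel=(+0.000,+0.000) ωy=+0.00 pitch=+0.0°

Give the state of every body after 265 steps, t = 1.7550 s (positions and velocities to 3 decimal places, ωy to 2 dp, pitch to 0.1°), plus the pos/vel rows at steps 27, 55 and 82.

State at t = 1.7550 s:
  b1     pos=(+0.000,+0.031) vel=(+0.000,+0.000) ωy=+0.00 pitch=+0.0°
  b2     pos=(-0.094,+0.047) vel=(+0.000,+0.000) ωy=+0.00 pitch=-90.0°

Key-timestep trajectory:
   step    t(s)  b1.x    b1.z    b1.vx   b1.vz   b2.x    b2.z    b2.vx   b2.vz 
     27  0.1788   +0.000  +0.031  +0.000  +0.000   -0.071  +0.082  -0.260  -0.296
     55  0.3642   +0.000  +0.031  +0.000  +0.000   -0.113  +0.055  -0.020  +0.004
     82  0.5430   +0.000  +0.031  +0.000  +0.000   -0.089  +0.049  -0.001  +0.030
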